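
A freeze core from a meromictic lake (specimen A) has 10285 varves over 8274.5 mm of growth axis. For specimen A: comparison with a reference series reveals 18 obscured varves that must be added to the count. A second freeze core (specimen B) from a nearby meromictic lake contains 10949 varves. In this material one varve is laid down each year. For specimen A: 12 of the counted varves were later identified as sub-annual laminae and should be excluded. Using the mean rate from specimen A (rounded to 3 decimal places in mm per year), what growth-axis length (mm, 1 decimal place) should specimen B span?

8803.0 mm

Specimen A: correcting the raw count gives 10285 − 12 + 18 = 10291 true varves.
A: 8274.5 mm over 10291 years gives 8274.5 / 10291 ≈ 0.804 mm/yr.
B's length ≈ 0.804 × 10949 = 8803.0 mm.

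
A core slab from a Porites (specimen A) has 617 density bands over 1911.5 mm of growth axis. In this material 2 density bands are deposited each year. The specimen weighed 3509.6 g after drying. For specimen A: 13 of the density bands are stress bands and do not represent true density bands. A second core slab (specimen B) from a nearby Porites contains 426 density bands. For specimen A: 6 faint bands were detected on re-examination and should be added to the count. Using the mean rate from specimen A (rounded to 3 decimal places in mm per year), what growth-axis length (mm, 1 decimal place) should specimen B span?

Specimen A: adjusted count: 617 − 13 + 6 = 610 density bands.
Specimen A: dividing by 2 density bands per year: 610 / 2 = 305 years.
A: Mean rate = 1911.5 mm / 305 years ≈ 6.267 mm/year.
Specimen B: 426 density bands at 2 per year is 426 / 2 = 213 years. B's length ≈ 6.267 × 213 = 1334.9 mm.

1334.9 mm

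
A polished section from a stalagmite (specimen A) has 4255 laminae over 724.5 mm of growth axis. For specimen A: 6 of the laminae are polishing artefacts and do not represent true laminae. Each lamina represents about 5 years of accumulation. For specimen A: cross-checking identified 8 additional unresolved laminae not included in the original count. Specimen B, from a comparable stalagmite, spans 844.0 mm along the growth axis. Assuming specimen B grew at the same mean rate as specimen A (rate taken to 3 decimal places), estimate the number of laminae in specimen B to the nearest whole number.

4965 laminae

Specimen A: after corrections the count is 4255 − 6 + 8 = 4257 laminae.
Specimen A: multiplying by 5 years per lamina: 4257 × 5 = 21285 years.
A: 724.5 mm over 21285 years gives 724.5 / 21285 ≈ 0.034 mm/year.
B spans 844.0 / 0.034 = 24823.53 years; at 5 years per lamina that is 24823.53 / 5 ≈ 4965 laminae.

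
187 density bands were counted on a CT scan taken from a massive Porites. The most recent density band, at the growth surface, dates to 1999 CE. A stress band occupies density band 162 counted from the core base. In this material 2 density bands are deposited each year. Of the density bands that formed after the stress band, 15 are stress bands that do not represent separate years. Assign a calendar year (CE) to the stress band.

1994 CE

187 − 162 = 25 density bands lie beyond the stress band toward the growth surface.
Removing the 15 false density bands leaves 25 − 15 = 10 true density bands beyond the stress band.
With 2 density bands per year, 10 / 2 = 5 years.
1999 − 5 = 1994 CE.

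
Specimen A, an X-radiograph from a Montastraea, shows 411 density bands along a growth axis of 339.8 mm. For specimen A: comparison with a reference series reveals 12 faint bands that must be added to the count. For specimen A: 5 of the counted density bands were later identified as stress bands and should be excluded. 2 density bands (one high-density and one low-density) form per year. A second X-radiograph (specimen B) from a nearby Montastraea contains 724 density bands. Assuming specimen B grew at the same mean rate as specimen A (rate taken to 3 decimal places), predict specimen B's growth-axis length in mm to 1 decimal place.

Specimen A: correcting the raw count gives 411 − 5 + 12 = 418 true density bands.
Specimen A: dividing by 2 density bands per year: 418 / 2 = 209 years.
A: 339.8 mm over 209 years gives 339.8 / 209 ≈ 1.626 mm per year.
Specimen B: with 2 density bands per year, 724 / 2 = 362 years. B's length ≈ 1.626 × 362 = 588.6 mm.

588.6 mm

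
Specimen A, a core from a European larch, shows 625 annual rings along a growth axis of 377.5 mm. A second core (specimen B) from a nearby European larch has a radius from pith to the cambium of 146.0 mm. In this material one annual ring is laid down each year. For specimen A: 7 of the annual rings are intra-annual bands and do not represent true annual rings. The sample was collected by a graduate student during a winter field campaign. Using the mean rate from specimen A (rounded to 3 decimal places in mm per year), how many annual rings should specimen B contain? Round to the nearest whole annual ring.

239 annual rings

Specimen A: after corrections the count is 625 − 7 = 618 annual rings.
A: Mean rate = 377.5 mm / 618 years ≈ 0.611 mm/yr.
For B, 146.0 / 0.611 = 238.95 years ≈ 239 annual rings.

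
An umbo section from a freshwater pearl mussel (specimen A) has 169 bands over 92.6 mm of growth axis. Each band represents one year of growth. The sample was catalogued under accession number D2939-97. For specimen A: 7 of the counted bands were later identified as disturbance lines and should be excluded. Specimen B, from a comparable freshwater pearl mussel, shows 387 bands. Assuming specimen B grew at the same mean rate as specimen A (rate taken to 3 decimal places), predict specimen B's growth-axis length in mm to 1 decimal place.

221.4 mm

Specimen A: correcting the raw count gives 169 − 7 = 162 true bands.
A: 92.6 mm over 162 years gives 92.6 / 162 ≈ 0.572 mm per year.
For B, 0.572 mm/year × 387 years = 221.4 mm.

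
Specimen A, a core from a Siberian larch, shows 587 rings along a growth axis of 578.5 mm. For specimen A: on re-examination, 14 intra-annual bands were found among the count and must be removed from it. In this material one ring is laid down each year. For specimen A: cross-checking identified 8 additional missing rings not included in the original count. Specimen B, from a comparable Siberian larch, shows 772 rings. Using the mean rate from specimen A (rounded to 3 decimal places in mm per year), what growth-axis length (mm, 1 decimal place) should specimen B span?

Specimen A: adjusted count: 587 − 14 + 8 = 581 rings.
A: Extension rate ≈ 578.5 / 581 = 0.996 mm/year.
B's length ≈ 0.996 × 772 = 768.9 mm.

768.9 mm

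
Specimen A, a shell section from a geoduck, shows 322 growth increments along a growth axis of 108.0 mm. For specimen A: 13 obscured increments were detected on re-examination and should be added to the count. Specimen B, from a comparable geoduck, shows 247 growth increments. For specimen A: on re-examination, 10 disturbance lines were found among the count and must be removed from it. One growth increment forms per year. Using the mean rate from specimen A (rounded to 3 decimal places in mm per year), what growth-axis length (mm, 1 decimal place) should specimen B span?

82.0 mm

Specimen A: adjusted count: 322 − 10 + 13 = 325 growth increments.
A: 108.0 mm over 325 years gives 108.0 / 325 ≈ 0.332 mm per year.
For B, 0.332 mm/year × 247 years = 82.0 mm.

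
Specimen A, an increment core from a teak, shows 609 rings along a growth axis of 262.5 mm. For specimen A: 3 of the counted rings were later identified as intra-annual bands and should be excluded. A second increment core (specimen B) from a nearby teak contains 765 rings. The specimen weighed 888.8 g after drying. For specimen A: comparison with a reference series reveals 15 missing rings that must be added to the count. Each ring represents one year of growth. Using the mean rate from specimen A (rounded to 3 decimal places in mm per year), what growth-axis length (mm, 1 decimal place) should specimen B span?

Specimen A: adjusted count: 609 − 3 + 15 = 621 rings.
A: Mean rate = 262.5 mm / 621 years ≈ 0.423 mm/yr.
B's length ≈ 0.423 × 765 = 323.6 mm.

323.6 mm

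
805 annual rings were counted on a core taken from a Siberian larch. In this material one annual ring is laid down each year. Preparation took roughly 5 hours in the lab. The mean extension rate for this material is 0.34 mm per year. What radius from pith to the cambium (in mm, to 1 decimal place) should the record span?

273.7 mm

805 years of growth are recorded.
805 years at 0.34 mm/year gives 0.34 × 805 = 273.7 mm.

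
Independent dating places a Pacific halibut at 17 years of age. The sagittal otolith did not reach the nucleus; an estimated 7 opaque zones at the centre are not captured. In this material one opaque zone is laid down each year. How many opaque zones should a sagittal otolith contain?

Expected opaque zones over 17 years: 17.
17 − 7 missed = 10 opaque zones expected in the prepared section.

10 opaque zones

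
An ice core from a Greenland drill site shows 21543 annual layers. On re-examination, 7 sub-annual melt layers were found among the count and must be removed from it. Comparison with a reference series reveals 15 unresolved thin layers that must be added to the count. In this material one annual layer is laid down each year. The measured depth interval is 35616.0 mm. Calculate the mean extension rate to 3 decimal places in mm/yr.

1.653 mm/yr

True annual layer count = 21543 − 7 + 15 = 21551.
Mean rate = 35616.0 mm / 21551 years ≈ 1.653 mm/yr.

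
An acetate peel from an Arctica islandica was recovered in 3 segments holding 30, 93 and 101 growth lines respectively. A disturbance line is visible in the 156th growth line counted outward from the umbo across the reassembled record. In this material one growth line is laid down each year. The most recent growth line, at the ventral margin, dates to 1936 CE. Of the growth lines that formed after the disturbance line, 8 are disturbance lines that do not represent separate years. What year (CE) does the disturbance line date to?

1876 CE

Total growth lines = 30 + 93 + 101 = 224.
The disturbance line sits at growth line 156 from the umbo, so 224 − 156 = 68 growth lines formed after it.
Removing the 8 false growth lines leaves 68 − 8 = 60 true growth lines beyond the disturbance line.
1936 − 60 = 1876 CE.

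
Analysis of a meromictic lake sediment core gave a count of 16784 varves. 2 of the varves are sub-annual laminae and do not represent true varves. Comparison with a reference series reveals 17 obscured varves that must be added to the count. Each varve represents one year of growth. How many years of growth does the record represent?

16799 years

After corrections the count is 16784 − 2 + 17 = 16799 varves.
One varve per year makes the duration 16799 years.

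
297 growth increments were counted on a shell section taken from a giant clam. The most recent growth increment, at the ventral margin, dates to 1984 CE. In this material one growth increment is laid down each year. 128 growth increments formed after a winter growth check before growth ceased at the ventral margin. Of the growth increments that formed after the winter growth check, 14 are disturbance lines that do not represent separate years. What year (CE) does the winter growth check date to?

1870 CE

128 growth increments formed after the winter growth check.
128 − 14 false = 114 true growth increments after the winter growth check.
1984 − 114 = 1870 CE.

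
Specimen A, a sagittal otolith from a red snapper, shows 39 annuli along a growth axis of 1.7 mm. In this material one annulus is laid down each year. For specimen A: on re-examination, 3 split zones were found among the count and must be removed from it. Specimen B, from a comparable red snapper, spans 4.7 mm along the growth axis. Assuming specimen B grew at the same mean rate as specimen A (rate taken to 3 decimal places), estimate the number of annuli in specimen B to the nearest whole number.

100 annuli

Specimen A: after corrections the count is 39 − 3 = 36 annuli.
A: Mean rate = 1.7 mm / 36 years ≈ 0.047 mm/yr.
For B, 4.7 / 0.047 = 100.00 years ≈ 100 annuli.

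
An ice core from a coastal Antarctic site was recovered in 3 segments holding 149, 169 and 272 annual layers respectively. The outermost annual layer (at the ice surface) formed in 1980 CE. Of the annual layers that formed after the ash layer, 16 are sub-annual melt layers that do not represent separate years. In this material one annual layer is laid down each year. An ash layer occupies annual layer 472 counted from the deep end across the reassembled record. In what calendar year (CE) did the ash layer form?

Total annual layers = 149 + 169 + 272 = 590.
590 − 472 = 118 annual layers lie beyond the ash layer toward the ice surface.
Excluding 16 false annual layers: 118 − 16 = 102.
1980 − 102 = 1878 CE.

1878 CE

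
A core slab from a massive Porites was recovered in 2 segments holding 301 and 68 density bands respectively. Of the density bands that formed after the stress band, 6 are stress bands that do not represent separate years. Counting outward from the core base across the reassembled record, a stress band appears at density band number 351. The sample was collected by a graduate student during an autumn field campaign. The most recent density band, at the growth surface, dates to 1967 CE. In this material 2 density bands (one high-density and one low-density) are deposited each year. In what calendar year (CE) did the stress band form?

Total density bands = 301 + 68 = 369.
Between density band 351 and the growth surface there are 369 − 351 = 18 density bands.
18 − 6 false = 12 true density bands after the stress band.
12 density bands at 2 per year is 12 / 2 = 6 years.
1967 − 6 = 1961 CE.

1961 CE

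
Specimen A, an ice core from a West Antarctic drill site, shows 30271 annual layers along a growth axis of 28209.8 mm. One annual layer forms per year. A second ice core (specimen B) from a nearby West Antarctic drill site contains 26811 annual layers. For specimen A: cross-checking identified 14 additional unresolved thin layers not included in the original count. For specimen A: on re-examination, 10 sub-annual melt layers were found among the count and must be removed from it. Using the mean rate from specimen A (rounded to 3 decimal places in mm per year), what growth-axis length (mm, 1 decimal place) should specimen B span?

Specimen A: correcting the raw count gives 30271 − 10 + 14 = 30275 true annual layers.
A: Extension rate ≈ 28209.8 / 30275 = 0.932 mm/year.
Length of B = 0.932 × 26811 = 24987.9 mm.

24987.9 mm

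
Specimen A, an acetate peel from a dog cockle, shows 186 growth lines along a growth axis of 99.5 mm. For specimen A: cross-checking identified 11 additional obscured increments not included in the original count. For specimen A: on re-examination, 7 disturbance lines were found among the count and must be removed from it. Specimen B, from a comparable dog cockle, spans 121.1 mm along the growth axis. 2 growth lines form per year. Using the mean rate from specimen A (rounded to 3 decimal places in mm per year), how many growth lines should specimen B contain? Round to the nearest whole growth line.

Specimen A: correcting the raw count gives 186 − 7 + 11 = 190 true growth lines.
Specimen A: 190 growth lines at 2 per year is 190 / 2 = 95 years.
A: Extension rate ≈ 99.5 / 95 = 1.047 mm/yr.
For B, 121.1 / 1.047 = 115.66 years; at 2 growth lines per year that is 115.66 × 2 ≈ 231 growth lines.

231 growth lines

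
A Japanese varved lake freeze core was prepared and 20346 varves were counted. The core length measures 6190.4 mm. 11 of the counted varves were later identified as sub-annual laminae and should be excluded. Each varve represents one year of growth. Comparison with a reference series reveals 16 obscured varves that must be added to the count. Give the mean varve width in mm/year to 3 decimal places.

0.304 mm/year

True varve count = 20346 − 11 + 16 = 20351.
Extension rate ≈ 6190.4 / 20351 = 0.304 mm/year.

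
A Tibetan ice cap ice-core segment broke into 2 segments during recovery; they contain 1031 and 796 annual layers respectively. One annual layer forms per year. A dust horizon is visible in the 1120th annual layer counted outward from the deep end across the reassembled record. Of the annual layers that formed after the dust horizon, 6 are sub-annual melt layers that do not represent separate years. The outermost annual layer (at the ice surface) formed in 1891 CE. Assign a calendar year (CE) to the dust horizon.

1190 CE

Total annual layers = 1031 + 796 = 1827.
The dust horizon sits at annual layer 1120 from the deep end, so 1827 − 1120 = 707 annual layers formed after it.
707 − 6 false = 701 true annual layers after the dust horizon.
Counting back 701 years from 1891 CE places the dust horizon in 1891 − 701 = 1190 CE.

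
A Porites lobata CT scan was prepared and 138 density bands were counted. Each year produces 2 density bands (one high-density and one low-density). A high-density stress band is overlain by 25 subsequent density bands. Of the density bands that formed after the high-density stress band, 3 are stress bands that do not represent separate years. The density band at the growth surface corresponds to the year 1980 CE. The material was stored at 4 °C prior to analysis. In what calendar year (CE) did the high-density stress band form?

There are 25 density bands younger than the high-density stress band.
25 − 3 false = 22 true density bands after the high-density stress band.
With 2 density bands per year, 22 / 2 = 11 years.
1980 − 11 = 1969 CE.

1969 CE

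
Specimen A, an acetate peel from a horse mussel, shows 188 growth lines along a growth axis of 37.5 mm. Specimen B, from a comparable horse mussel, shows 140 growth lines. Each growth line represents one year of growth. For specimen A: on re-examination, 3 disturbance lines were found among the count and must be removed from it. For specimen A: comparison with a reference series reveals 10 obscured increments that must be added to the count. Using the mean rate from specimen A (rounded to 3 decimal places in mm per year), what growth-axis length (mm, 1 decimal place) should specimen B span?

26.9 mm

Specimen A: after corrections the count is 188 − 3 + 10 = 195 growth lines.
A: Mean rate = 37.5 mm / 195 years ≈ 0.192 mm/year.
B's length ≈ 0.192 × 140 = 26.9 mm.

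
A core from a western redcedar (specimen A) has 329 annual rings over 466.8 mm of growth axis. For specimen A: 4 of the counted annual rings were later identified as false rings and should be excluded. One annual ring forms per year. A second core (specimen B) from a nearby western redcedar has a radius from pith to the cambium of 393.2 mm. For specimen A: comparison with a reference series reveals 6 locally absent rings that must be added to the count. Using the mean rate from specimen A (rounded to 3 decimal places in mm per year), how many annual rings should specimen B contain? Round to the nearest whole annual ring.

Specimen A: adjusted count: 329 − 4 + 6 = 331 annual rings.
A: Extension rate ≈ 466.8 / 331 = 1.410 mm per year.
Specimen B: 393.2 mm / 1.410 mm per year = 278.87 years ≈ 279 annual rings.

279 annual rings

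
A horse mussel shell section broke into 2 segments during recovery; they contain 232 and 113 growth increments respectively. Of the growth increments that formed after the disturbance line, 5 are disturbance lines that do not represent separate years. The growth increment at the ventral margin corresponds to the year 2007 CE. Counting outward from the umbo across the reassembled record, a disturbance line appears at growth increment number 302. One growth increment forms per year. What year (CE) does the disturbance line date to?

1969 CE

Total growth increments = 232 + 113 = 345.
345 − 302 = 43 growth increments lie beyond the disturbance line toward the ventral margin.
Excluding 5 false growth increments: 43 − 5 = 38.
2007 − 38 = 1969 CE.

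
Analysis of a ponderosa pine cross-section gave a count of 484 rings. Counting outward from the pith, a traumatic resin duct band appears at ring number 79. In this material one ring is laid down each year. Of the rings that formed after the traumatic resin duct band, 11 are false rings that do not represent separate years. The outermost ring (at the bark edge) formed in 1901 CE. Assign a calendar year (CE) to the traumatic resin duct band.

1507 CE

484 − 79 = 405 rings lie beyond the traumatic resin duct band toward the bark edge.
Removing the 11 false rings leaves 405 − 11 = 394 true rings beyond the traumatic resin duct band.
The ring at the bark edge is 1901 CE, so the traumatic resin duct band dates to 1901 − 394 = 1507 CE.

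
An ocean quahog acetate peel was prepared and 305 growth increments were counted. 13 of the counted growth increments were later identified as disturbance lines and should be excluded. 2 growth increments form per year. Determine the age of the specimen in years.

146 yr

True growth increment count = 305 − 13 = 292.
Dividing by 2 growth increments per year: 292 / 2 = 146 years.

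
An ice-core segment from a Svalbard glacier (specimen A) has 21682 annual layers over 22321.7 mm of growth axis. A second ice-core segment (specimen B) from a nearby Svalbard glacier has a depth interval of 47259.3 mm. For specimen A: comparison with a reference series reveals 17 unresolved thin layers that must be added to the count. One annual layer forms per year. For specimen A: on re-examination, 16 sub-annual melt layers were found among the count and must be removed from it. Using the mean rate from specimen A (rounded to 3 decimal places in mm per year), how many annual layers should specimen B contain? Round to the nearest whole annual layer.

Specimen A: after corrections the count is 21682 − 16 + 17 = 21683 annual layers.
A: Extension rate ≈ 22321.7 / 21683 = 1.029 mm/yr.
For B, 47259.3 / 1.029 = 45927.41 years ≈ 45927 annual layers.

45927 annual layers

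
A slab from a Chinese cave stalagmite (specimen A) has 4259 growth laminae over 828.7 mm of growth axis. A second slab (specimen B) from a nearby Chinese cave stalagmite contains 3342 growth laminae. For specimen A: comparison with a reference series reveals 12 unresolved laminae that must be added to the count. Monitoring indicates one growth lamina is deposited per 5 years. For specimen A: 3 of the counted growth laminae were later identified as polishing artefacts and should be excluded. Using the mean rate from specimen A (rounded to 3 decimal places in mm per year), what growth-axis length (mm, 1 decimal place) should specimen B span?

651.7 mm

Specimen A: true growth lamina count = 4259 − 3 + 12 = 4268.
Specimen A: at 5 years per growth lamina, 4268 × 5 = 21340 years.
A: Extension rate ≈ 828.7 / 21340 = 0.039 mm/year.
Specimen B: multiplying by 5 years per growth lamina: 3342 × 5 = 16710 years. Length of B = 0.039 × 16710 = 651.7 mm.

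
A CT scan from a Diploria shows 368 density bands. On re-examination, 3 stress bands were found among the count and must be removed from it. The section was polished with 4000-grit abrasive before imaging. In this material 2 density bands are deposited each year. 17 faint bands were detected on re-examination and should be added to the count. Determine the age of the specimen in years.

After corrections the count is 368 − 3 + 17 = 382 density bands.
With 2 density bands per year, 382 / 2 = 191 years.

191 years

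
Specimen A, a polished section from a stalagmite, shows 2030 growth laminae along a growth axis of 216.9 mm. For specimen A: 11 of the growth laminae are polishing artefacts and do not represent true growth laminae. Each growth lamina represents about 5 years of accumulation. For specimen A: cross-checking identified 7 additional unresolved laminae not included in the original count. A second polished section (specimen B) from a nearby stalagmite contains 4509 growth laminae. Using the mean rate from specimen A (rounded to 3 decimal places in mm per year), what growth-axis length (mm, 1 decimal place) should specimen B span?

Specimen A: after corrections the count is 2030 − 11 + 7 = 2026 growth laminae.
Specimen A: at 5 years per growth lamina, 2026 × 5 = 10130 years.
A: 216.9 mm over 10130 years gives 216.9 / 10130 ≈ 0.021 mm/yr.
Specimen B: multiplying by 5 years per growth lamina: 4509 × 5 = 22545 years. For B, 0.021 mm/year × 22545 years = 473.4 mm.

473.4 mm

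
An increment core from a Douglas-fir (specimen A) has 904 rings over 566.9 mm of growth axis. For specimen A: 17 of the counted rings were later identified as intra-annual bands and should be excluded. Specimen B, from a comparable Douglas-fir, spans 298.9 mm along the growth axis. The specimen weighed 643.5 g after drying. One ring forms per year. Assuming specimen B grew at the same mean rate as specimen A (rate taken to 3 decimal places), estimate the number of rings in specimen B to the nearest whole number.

Specimen A: after corrections the count is 904 − 17 = 887 rings.
A: Extension rate ≈ 566.9 / 887 = 0.639 mm/year.
B spans 298.9 / 0.639 = 467.76 years ≈ 468 rings.

468 rings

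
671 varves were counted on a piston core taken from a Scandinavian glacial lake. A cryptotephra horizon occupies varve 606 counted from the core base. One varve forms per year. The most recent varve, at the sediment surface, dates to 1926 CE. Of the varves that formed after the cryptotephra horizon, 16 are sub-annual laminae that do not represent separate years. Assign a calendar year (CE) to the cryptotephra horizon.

The cryptotephra horizon sits at varve 606 from the core base, so 671 − 606 = 65 varves formed after it.
Removing the 16 false varves leaves 65 − 16 = 49 true varves beyond the cryptotephra horizon.
1926 − 49 = 1877 CE.

1877 CE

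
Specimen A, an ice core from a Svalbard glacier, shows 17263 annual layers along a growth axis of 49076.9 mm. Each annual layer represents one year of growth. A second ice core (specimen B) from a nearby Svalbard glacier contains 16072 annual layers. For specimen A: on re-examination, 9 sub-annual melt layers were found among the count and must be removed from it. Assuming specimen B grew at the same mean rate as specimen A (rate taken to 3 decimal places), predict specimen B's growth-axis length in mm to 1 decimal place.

Specimen A: after corrections the count is 17263 − 9 = 17254 annual layers.
A: 49076.9 mm over 17254 years gives 49076.9 / 17254 ≈ 2.844 mm per year.
For B, 2.844 mm/year × 16072 years = 45708.8 mm.

45708.8 mm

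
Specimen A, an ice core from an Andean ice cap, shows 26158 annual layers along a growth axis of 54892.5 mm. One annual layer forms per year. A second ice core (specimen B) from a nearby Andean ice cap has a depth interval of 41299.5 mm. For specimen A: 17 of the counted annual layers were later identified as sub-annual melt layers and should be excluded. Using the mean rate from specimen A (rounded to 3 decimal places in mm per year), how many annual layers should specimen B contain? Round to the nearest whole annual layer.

Specimen A: true annual layer count = 26158 − 17 = 26141.
A: Mean rate = 54892.5 mm / 26141 years ≈ 2.100 mm/yr.
Specimen B: 41299.5 mm / 2.100 mm per year = 19666.43 years ≈ 19666 annual layers.

19666 annual layers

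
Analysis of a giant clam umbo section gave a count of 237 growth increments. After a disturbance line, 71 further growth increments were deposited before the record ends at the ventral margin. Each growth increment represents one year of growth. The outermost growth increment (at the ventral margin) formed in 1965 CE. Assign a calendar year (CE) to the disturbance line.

1894 CE

71 growth increments formed after the disturbance line.
1965 − 71 = 1894 CE.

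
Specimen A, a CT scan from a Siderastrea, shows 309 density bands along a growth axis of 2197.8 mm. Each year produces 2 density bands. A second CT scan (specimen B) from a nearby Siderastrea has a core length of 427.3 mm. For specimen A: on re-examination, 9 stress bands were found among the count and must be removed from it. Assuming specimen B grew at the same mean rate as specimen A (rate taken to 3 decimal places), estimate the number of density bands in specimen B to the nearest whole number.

Specimen A: adjusted count: 309 − 9 = 300 density bands.
Specimen A: 300 density bands at 2 per year is 300 / 2 = 150 years.
A: Mean rate = 2197.8 mm / 150 years ≈ 14.652 mm/yr.
B spans 427.3 / 14.652 = 29.16 years; at 2 density bands per year that is 29.16 × 2 ≈ 58 density bands.

58 density bands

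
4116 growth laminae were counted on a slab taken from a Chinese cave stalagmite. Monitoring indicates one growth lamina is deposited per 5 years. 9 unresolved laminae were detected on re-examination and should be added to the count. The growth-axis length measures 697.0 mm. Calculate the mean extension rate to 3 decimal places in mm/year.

True growth lamina count = 4116 + 9 = 4125.
At 5 years per growth lamina, 4125 × 5 = 20625 years.
Extension rate ≈ 697.0 / 20625 = 0.034 mm/year.

0.034 mm/year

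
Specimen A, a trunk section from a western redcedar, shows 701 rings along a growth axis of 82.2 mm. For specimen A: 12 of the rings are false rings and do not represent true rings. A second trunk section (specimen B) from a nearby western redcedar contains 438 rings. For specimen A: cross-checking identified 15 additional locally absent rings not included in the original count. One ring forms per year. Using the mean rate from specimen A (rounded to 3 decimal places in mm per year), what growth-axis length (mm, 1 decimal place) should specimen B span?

51.2 mm

Specimen A: true ring count = 701 − 12 + 15 = 704.
A: Mean rate = 82.2 mm / 704 years ≈ 0.117 mm per year.
Length of B = 0.117 × 438 = 51.2 mm.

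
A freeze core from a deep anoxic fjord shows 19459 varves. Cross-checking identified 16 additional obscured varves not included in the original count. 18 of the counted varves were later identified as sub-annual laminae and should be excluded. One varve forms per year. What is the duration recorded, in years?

19457 years

Adjusted count: 19459 − 18 + 16 = 19457 varves.
At one varve per year, that is 19457 years.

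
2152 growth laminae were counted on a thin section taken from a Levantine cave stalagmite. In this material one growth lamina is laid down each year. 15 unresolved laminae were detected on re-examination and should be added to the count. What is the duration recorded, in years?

2167 yr

Correcting the raw count gives 2152 + 15 = 2167 true growth laminae.
One growth lamina per year makes the duration 2167 years.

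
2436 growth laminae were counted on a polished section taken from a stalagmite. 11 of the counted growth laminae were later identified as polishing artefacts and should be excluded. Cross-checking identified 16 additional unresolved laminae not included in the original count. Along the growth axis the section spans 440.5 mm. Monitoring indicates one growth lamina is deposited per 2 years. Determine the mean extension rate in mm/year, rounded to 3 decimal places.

0.090 mm/year

After corrections the count is 2436 − 11 + 16 = 2441 growth laminae.
2441 growth laminae at 2 years each span 2441 × 2 = 4882 years.
Extension rate ≈ 440.5 / 4882 = 0.090 mm/year.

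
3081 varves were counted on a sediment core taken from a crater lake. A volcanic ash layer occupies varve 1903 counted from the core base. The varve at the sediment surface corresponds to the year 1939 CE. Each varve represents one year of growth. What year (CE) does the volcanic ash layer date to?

The volcanic ash layer sits at varve 1903 from the core base, so 3081 − 1903 = 1178 varves formed after it.
Counting back 1178 years from 1939 CE places the volcanic ash layer in 1939 − 1178 = 761 CE.

761 CE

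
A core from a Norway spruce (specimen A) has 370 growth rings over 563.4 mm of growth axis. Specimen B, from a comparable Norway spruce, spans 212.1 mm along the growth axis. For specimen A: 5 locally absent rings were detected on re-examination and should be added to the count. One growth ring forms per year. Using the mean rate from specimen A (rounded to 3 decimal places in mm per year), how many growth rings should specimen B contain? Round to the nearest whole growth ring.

Specimen A: after corrections the count is 370 + 5 = 375 growth rings.
A: Extension rate ≈ 563.4 / 375 = 1.502 mm/yr.
Specimen B: 212.1 mm / 1.502 mm per year = 141.21 years ≈ 141 growth rings.

141 growth rings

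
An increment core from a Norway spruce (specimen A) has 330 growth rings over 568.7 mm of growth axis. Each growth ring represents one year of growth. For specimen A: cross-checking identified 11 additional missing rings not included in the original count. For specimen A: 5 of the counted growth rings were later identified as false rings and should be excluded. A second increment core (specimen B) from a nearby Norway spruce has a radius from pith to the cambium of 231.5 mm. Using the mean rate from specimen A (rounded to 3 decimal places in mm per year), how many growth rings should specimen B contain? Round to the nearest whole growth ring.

Specimen A: adjusted count: 330 − 5 + 11 = 336 growth rings.
A: Mean rate = 568.7 mm / 336 years ≈ 1.693 mm/yr.
Specimen B: 231.5 mm / 1.693 mm per year = 136.74 years ≈ 137 growth rings.

137 growth rings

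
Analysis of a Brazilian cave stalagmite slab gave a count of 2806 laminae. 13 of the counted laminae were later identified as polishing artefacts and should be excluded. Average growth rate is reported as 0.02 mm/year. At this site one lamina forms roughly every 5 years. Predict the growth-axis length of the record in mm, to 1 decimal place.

279.3 mm

Correcting the raw count gives 2806 − 13 = 2793 true laminae.
Multiplying by 5 years per lamina: 2793 × 5 = 13965 years.
13965 years at 0.02 mm/year gives 0.02 × 13965 = 279.3 mm.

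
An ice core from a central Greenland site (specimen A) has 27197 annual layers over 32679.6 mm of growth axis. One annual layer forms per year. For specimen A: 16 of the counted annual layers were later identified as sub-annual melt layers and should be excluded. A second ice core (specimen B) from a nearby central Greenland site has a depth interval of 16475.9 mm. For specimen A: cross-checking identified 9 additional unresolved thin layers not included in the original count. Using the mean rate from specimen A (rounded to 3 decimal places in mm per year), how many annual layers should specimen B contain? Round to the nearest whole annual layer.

13707 annual layers

Specimen A: true annual layer count = 27197 − 16 + 9 = 27190.
A: 32679.6 mm over 27190 years gives 32679.6 / 27190 ≈ 1.202 mm/year.
Specimen B: 16475.9 mm / 1.202 mm per year = 13707.07 years ≈ 13707 annual layers.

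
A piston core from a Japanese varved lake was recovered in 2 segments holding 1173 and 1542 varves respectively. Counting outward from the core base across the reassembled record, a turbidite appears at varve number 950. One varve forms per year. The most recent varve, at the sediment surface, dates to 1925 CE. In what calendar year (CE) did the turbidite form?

160 CE

Total varves = 1173 + 1542 = 2715.
The turbidite sits at varve 950 from the core base, so 2715 − 950 = 1765 varves formed after it.
Counting back 1765 years from 1925 CE places the turbidite in 1925 − 1765 = 160 CE.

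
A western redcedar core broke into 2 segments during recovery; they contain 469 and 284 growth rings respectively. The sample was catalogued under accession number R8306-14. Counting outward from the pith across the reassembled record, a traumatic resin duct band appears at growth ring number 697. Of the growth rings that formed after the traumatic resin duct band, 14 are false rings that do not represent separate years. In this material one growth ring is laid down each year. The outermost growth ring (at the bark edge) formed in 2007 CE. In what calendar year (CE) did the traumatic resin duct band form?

Total growth rings = 469 + 284 = 753.
753 − 697 = 56 growth rings lie beyond the traumatic resin duct band toward the bark edge.
56 − 14 false = 42 true growth rings after the traumatic resin duct band.
The growth ring at the bark edge is 2007 CE, so the traumatic resin duct band dates to 2007 − 42 = 1965 CE.

1965 CE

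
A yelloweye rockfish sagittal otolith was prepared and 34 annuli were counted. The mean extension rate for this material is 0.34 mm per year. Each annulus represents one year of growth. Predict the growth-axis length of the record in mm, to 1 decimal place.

11.6 mm

34 years of growth are recorded.
34 years at 0.34 mm/year gives 0.34 × 34 = 11.6 mm.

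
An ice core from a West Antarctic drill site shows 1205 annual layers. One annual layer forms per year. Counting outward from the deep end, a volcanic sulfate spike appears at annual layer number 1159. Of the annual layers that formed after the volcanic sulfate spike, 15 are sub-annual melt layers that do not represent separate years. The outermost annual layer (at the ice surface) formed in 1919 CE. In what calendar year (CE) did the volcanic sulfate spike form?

1888 CE

Between annual layer 1159 and the ice surface there are 1205 − 1159 = 46 annual layers.
46 − 15 false = 31 true annual layers after the volcanic sulfate spike.
The annual layer at the ice surface is 1919 CE, so the volcanic sulfate spike dates to 1919 − 31 = 1888 CE.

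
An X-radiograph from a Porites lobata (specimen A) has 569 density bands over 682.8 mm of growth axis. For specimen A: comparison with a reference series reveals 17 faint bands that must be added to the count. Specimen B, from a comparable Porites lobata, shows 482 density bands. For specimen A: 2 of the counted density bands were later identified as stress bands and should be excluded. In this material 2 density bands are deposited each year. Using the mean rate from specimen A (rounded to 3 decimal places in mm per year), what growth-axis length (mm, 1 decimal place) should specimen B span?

563.5 mm

Specimen A: correcting the raw count gives 569 − 2 + 17 = 584 true density bands.
Specimen A: with 2 density bands per year, 584 / 2 = 292 years.
A: Extension rate ≈ 682.8 / 292 = 2.338 mm/year.
Specimen B: with 2 density bands per year, 482 / 2 = 241 years. For B, 2.338 mm/year × 241 years = 563.5 mm.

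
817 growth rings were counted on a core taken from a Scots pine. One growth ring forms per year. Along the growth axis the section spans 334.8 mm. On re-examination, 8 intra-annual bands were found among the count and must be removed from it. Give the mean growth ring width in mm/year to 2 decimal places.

0.41 mm/year

Correcting the raw count gives 817 − 8 = 809 true growth rings.
Extension rate ≈ 334.8 / 809 = 0.41 mm/year.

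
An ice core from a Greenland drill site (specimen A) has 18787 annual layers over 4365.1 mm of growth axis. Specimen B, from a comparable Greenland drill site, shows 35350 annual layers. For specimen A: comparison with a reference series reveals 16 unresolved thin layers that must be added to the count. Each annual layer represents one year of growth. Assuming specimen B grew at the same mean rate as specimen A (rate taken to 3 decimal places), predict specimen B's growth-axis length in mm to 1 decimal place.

8201.2 mm

Specimen A: correcting the raw count gives 18787 + 16 = 18803 true annual layers.
A: Mean rate = 4365.1 mm / 18803 years ≈ 0.232 mm/year.
Length of B = 0.232 × 35350 = 8201.2 mm.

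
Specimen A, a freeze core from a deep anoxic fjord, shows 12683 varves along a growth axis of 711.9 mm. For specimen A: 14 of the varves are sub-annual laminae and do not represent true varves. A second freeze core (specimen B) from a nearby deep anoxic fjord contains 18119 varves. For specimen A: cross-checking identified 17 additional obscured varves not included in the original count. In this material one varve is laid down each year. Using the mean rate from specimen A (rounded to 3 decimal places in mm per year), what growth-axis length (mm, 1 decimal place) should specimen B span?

Specimen A: true varve count = 12683 − 14 + 17 = 12686.
A: Extension rate ≈ 711.9 / 12686 = 0.056 mm per year.
B's length ≈ 0.056 × 18119 = 1014.7 mm.

1014.7 mm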